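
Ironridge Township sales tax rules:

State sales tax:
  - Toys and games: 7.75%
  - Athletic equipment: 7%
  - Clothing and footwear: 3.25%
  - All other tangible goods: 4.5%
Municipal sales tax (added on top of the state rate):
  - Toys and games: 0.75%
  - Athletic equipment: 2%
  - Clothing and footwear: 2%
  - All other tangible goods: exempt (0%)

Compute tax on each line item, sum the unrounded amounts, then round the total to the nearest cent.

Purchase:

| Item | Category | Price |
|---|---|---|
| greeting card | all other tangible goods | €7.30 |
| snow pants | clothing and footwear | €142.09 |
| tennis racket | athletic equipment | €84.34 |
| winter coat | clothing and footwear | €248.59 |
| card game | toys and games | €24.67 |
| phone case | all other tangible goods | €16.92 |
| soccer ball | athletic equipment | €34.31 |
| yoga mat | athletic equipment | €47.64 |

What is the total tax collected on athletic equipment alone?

€14.97

Tennis racket €84.34: athletic equipment → 7% + 2% municipal = 9% → €7.5906
Soccer ball €34.31: athletic equipment → 7% + 2% municipal = 9% → €3.0879
Yoga mat €47.64: athletic equipment → 7% + 2% municipal = 9% → €4.2876
Tax on athletic equipment: unrounded sum = €14.9661 → €14.97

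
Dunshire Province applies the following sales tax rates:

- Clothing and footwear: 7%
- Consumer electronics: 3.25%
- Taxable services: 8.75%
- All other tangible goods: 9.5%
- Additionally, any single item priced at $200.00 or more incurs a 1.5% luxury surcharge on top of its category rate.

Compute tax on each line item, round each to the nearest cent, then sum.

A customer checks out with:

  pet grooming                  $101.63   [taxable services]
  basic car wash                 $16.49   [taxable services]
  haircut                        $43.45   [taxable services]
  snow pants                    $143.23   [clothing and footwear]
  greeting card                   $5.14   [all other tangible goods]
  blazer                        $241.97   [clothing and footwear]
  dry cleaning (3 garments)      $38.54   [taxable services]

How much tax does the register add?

$48.59

Pet grooming $101.63: taxable services → 8.75% → $8.89
Basic car wash $16.49: taxable services → 8.75% → $1.44
Haircut $43.45: taxable services → 8.75% → $3.80
Snow pants $143.23: clothing and footwear → 7% → $10.03
Greeting card $5.14: all other tangible goods → 9.5% → $0.49
Blazer $241.97: clothing and footwear → 7% + 1.5% surcharge = 8.5% → $20.57
Dry cleaning (3 garments) $38.54: taxable services → 8.75% → $3.37
Total tax = $8.89 + $1.44 + $3.80 + $10.03 + $0.49 + $20.57 + $3.37 = $48.59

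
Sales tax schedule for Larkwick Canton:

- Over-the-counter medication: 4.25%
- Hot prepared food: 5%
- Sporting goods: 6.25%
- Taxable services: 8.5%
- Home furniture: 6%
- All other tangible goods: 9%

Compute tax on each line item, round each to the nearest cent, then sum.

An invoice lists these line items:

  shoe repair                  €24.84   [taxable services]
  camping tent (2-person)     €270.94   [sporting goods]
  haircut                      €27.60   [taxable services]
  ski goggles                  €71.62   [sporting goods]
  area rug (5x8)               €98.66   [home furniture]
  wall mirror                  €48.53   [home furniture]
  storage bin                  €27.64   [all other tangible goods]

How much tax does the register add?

€37.19

Shoe repair €24.84: taxable services → 8.5% → €2.11
Camping tent (2-person) €270.94: sporting goods → 6.25% → €16.93
Haircut €27.60: taxable services → 8.5% → €2.35
Ski goggles €71.62: sporting goods → 6.25% → €4.48
Area rug (5x8) €98.66: home furniture → 6% → €5.92
Wall mirror €48.53: home furniture → 6% → €2.91
Storage bin €27.64: all other tangible goods → 9% → €2.49
Total tax = €2.11 + €16.93 + €2.35 + €4.48 + €5.92 + €2.91 + €2.49 = €37.19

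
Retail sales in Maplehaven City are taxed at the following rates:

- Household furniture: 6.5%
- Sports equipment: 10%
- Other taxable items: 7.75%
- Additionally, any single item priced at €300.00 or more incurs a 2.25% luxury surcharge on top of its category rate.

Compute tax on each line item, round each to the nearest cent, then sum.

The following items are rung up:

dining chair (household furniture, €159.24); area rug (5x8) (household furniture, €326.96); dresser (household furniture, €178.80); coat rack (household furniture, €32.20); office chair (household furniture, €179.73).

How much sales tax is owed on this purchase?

Dining chair €159.24: household furniture → 6.5% → €10.35
Area rug (5x8) €326.96: household furniture → 6.5% + 2.25% surcharge = 8.75% → €28.61
Dresser €178.80: household furniture → 6.5% → €11.62
Coat rack €32.20: household furniture → 6.5% → €2.09
Office chair €179.73: household furniture → 6.5% → €11.68
Total tax = €10.35 + €28.61 + €11.62 + €2.09 + €11.68 = €64.35

€64.35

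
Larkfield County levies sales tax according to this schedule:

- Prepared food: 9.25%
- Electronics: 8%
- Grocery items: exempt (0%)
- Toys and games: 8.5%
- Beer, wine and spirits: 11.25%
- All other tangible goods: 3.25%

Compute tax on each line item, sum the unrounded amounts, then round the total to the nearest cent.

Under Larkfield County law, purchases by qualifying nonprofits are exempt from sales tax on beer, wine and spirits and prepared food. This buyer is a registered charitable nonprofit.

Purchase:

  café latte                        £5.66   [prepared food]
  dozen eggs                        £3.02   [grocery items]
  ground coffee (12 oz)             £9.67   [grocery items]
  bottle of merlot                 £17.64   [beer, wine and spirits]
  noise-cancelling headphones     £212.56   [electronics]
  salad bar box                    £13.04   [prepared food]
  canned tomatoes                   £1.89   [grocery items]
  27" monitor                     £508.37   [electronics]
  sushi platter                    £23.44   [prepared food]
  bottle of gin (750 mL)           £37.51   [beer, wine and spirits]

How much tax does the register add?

£57.67

Café latte £5.66: prepared food, buyer-exempt → 0% → £0.00
Dozen eggs £3.02: grocery items → 0% → £0.00
Ground coffee (12 oz) £9.67: grocery items → 0% → £0.00
Bottle of merlot £17.64: beer, wine and spirits, buyer-exempt → 0% → £0.00
Noise-cancelling headphones £212.56: electronics → 8% → £17.0048
Salad bar box £13.04: prepared food, buyer-exempt → 0% → £0.00
Canned tomatoes £1.89: grocery items → 0% → £0.00
27" monitor £508.37: electronics → 8% → £40.6696
Sushi platter £23.44: prepared food, buyer-exempt → 0% → £0.00
Bottle of gin (750 mL) £37.51: beer, wine and spirits, buyer-exempt → 0% → £0.00
Unrounded tax sum = £57.6744 → £57.67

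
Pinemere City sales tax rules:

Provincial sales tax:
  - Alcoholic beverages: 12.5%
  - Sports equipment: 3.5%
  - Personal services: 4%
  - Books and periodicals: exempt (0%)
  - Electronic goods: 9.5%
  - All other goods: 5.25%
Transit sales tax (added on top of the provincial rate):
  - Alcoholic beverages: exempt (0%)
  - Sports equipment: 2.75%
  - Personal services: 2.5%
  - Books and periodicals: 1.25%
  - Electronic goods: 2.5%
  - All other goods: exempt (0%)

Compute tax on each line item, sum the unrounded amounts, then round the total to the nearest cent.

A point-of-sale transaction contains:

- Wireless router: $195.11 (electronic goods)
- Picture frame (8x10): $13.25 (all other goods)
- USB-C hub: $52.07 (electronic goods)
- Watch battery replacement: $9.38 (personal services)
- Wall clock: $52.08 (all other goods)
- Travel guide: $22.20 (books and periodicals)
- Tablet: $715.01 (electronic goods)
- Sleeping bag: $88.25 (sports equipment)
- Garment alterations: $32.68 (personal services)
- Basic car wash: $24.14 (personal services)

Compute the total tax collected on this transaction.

$128.99

Wireless router $195.11: electronic goods → 9.5% + 2.5% transit = 12% → $23.4132
Picture frame (8x10) $13.25: all other goods → 5.25% + 0% transit = 5.25% → $0.695625
USB-C hub $52.07: electronic goods → 9.5% + 2.5% transit = 12% → $6.2484
Watch battery replacement $9.38: personal services → 4% + 2.5% transit = 6.5% → $0.6097
Wall clock $52.08: all other goods → 5.25% + 0% transit = 5.25% → $2.7342
Travel guide $22.20: books and periodicals → 0% + 1.25% transit = 1.25% → $0.2775
Tablet $715.01: electronic goods → 9.5% + 2.5% transit = 12% → $85.8012
Sleeping bag $88.25: sports equipment → 3.5% + 2.75% transit = 6.25% → $5.515625
Garment alterations $32.68: personal services → 4% + 2.5% transit = 6.5% → $2.1242
Basic car wash $24.14: personal services → 4% + 2.5% transit = 6.5% → $1.5691
Unrounded tax sum = $128.98875 → $128.99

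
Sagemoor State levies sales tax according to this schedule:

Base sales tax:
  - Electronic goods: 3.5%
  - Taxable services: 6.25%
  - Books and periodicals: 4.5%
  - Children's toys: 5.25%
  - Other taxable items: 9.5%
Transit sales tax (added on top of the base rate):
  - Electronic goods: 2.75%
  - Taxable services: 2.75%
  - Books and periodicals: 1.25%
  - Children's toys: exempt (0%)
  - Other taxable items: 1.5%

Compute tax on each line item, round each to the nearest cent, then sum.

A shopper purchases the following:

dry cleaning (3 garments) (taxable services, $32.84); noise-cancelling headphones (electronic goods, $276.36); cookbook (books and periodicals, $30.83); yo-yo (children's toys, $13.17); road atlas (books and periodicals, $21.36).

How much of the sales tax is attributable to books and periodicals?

$3.00

Cookbook $30.83: books and periodicals → 4.5% + 1.25% transit = 5.75% → $1.77
Road atlas $21.36: books and periodicals → 4.5% + 1.25% transit = 5.75% → $1.23
Tax on books and periodicals = $1.77 + $1.23 = $3.00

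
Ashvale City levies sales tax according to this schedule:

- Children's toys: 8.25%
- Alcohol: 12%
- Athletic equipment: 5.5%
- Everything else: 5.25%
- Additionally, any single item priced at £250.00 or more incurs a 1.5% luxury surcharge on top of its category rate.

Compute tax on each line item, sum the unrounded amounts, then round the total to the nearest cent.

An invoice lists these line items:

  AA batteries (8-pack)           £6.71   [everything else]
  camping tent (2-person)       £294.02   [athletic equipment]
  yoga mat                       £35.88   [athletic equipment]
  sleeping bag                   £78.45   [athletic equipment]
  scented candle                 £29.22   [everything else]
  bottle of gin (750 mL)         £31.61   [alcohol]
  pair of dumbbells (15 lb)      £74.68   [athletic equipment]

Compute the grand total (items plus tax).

AA batteries (8-pack) £6.71: everything else → 5.25% → £0.352275
Camping tent (2-person) £294.02: athletic equipment → 5.5% + 1.5% surcharge = 7% → £20.5814
Yoga mat £35.88: athletic equipment → 5.5% → £1.9734
Sleeping bag £78.45: athletic equipment → 5.5% → £4.31475
Scented candle £29.22: everything else → 5.25% → £1.53405
Bottle of gin (750 mL) £31.61: alcohol → 12% → £3.7932
Pair of dumbbells (15 lb) £74.68: athletic equipment → 5.5% → £4.1074
Subtotal = £550.57; unrounded tax = £36.656475 → £36.66; total due = £587.23

£587.23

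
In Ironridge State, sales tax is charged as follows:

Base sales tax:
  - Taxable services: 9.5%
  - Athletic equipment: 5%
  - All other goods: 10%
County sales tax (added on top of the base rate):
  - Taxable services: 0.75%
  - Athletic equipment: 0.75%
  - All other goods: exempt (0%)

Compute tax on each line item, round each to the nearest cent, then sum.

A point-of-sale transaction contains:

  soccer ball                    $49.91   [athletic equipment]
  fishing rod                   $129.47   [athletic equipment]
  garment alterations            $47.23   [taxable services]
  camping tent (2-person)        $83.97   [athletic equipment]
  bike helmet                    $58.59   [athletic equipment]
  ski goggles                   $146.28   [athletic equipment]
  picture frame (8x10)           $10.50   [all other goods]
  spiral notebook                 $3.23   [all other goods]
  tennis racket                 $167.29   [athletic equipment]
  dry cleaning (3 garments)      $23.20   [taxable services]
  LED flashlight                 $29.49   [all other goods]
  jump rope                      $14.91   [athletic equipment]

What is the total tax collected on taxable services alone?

$7.22

Garment alterations $47.23: taxable services → 9.5% + 0.75% county = 10.25% → $4.84
Dry cleaning (3 garments) $23.20: taxable services → 9.5% + 0.75% county = 10.25% → $2.38
Tax on taxable services = $4.84 + $2.38 = $7.22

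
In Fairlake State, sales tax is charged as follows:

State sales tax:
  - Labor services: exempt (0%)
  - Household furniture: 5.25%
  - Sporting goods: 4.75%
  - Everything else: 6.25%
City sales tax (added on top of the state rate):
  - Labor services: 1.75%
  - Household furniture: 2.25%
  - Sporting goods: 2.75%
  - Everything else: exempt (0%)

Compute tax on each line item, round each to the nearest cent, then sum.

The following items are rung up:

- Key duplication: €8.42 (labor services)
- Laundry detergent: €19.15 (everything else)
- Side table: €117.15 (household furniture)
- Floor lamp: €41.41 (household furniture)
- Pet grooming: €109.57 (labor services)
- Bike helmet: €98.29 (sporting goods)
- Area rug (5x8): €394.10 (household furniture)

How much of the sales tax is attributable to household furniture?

Side table €117.15: household furniture → 5.25% + 2.25% city = 7.5% → €8.79
Floor lamp €41.41: household furniture → 5.25% + 2.25% city = 7.5% → €3.11
Area rug (5x8) €394.10: household furniture → 5.25% + 2.25% city = 7.5% → €29.56
Tax on household furniture = €8.79 + €3.11 + €29.56 = €41.46

€41.46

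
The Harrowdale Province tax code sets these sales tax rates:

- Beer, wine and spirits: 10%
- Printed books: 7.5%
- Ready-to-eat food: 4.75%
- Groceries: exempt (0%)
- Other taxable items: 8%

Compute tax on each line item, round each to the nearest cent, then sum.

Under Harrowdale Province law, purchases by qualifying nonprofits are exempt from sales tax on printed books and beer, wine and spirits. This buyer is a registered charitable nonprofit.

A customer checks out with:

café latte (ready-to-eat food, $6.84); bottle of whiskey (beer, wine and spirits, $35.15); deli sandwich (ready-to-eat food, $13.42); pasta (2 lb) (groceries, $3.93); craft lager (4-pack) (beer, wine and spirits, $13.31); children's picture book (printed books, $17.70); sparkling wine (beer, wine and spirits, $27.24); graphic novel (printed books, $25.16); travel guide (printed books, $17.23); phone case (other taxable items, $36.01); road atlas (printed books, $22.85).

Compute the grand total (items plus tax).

Café latte $6.84: ready-to-eat food → 4.75% → $0.32
Bottle of whiskey $35.15: beer, wine and spirits, buyer-exempt → 0% → $0.00
Deli sandwich $13.42: ready-to-eat food → 4.75% → $0.64
Pasta (2 lb) $3.93: groceries → 0% → $0.00
Craft lager (4-pack) $13.31: beer, wine and spirits, buyer-exempt → 0% → $0.00
Children's picture book $17.70: printed books, buyer-exempt → 0% → $0.00
Sparkling wine $27.24: beer, wine and spirits, buyer-exempt → 0% → $0.00
Graphic novel $25.16: printed books, buyer-exempt → 0% → $0.00
Travel guide $17.23: printed books, buyer-exempt → 0% → $0.00
Phone case $36.01: other taxable items → 8% → $2.88
Road atlas $22.85: printed books, buyer-exempt → 0% → $0.00
Subtotal = $218.84; tax = $3.84; total due = $222.68

$222.68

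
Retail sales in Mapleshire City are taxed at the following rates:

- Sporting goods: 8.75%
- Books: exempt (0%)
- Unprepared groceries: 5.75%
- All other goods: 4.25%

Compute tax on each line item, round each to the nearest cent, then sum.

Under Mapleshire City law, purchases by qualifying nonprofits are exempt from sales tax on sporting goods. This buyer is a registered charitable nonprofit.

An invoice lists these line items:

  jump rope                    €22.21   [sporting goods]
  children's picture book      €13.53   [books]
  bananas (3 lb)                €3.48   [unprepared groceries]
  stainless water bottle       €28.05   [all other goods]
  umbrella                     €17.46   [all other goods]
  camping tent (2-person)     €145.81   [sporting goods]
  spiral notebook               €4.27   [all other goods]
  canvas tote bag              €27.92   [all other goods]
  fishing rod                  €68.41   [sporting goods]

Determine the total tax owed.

€3.50

Jump rope €22.21: sporting goods, buyer-exempt → 0% → €0.00
Children's picture book €13.53: books → 0% → €0.00
Bananas (3 lb) €3.48: unprepared groceries → 5.75% → €0.20
Stainless water bottle €28.05: all other goods → 4.25% → €1.19
Umbrella €17.46: all other goods → 4.25% → €0.74
Camping tent (2-person) €145.81: sporting goods, buyer-exempt → 0% → €0.00
Spiral notebook €4.27: all other goods → 4.25% → €0.18
Canvas tote bag €27.92: all other goods → 4.25% → €1.19
Fishing rod €68.41: sporting goods, buyer-exempt → 0% → €0.00
Total tax = €0.20 + €1.19 + €0.74 + €0.18 + €1.19 = €3.50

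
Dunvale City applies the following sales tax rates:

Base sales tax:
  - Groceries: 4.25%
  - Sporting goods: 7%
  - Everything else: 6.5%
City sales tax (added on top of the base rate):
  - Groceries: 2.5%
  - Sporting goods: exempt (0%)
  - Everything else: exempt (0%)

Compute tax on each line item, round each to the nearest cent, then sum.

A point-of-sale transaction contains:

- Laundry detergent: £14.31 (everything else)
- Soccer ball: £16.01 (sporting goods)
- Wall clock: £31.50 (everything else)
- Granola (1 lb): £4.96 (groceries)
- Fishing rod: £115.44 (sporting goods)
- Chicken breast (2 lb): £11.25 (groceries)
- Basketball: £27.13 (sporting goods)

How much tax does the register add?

£15.17

Laundry detergent £14.31: everything else → 6.5% + 0% city = 6.5% → £0.93
Soccer ball £16.01: sporting goods → 7% + 0% city = 7% → £1.12
Wall clock £31.50: everything else → 6.5% + 0% city = 6.5% → £2.05
Granola (1 lb) £4.96: groceries → 4.25% + 2.5% city = 6.75% → £0.33
Fishing rod £115.44: sporting goods → 7% + 0% city = 7% → £8.08
Chicken breast (2 lb) £11.25: groceries → 4.25% + 2.5% city = 6.75% → £0.76
Basketball £27.13: sporting goods → 7% + 0% city = 7% → £1.90
Total tax = £0.93 + £1.12 + £2.05 + £0.33 + £8.08 + £0.76 + £1.90 = £15.17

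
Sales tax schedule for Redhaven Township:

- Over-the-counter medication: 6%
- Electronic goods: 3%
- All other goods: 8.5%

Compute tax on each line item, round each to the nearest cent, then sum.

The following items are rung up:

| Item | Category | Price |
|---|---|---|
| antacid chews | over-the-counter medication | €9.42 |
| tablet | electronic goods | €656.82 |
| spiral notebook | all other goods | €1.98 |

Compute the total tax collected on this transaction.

Antacid chews €9.42: over-the-counter medication → 6% → €0.57
Tablet €656.82: electronic goods → 3% → €19.70
Spiral notebook €1.98: all other goods → 8.5% → €0.17
Total tax = €0.57 + €19.70 + €0.17 = €20.44

€20.44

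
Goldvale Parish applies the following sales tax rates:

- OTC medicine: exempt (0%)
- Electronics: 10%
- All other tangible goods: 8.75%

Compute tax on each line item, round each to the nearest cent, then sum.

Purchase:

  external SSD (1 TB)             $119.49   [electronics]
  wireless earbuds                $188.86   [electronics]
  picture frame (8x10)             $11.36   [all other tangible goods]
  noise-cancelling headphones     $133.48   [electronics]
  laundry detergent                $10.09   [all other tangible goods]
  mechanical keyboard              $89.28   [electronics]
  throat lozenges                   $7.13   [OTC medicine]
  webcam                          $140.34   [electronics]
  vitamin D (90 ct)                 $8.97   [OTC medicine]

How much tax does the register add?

$69.02

External SSD (1 TB) $119.49: electronics → 10% → $11.95
Wireless earbuds $188.86: electronics → 10% → $18.89
Picture frame (8x10) $11.36: all other tangible goods → 8.75% → $0.99
Noise-cancelling headphones $133.48: electronics → 10% → $13.35
Laundry detergent $10.09: all other tangible goods → 8.75% → $0.88
Mechanical keyboard $89.28: electronics → 10% → $8.93
Throat lozenges $7.13: OTC medicine → 0% → $0.00
Webcam $140.34: electronics → 10% → $14.03
Vitamin D (90 ct) $8.97: OTC medicine → 0% → $0.00
Total tax = $11.95 + $18.89 + $0.99 + $13.35 + $0.88 + $8.93 + $14.03 = $69.02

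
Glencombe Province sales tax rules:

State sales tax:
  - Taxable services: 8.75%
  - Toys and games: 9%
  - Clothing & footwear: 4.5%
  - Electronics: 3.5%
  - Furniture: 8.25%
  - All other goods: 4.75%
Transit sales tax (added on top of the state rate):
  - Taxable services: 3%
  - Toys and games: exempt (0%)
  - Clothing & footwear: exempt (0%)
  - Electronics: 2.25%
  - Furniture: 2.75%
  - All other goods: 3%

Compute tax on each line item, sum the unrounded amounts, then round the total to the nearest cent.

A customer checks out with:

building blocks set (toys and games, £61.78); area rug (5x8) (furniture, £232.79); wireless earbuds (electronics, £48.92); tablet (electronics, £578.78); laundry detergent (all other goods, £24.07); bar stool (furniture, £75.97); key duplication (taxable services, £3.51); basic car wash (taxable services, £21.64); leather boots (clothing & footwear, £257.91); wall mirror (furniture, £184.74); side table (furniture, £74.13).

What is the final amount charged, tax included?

£1684.76

Building blocks set £61.78: toys and games → 9% + 0% transit = 9% → £5.5602
Area rug (5x8) £232.79: furniture → 8.25% + 2.75% transit = 11% → £25.6069
Wireless earbuds £48.92: electronics → 3.5% + 2.25% transit = 5.75% → £2.8129
Tablet £578.78: electronics → 3.5% + 2.25% transit = 5.75% → £33.27985
Laundry detergent £24.07: all other goods → 4.75% + 3% transit = 7.75% → £1.865425
Bar stool £75.97: furniture → 8.25% + 2.75% transit = 11% → £8.3567
Key duplication £3.51: taxable services → 8.75% + 3% transit = 11.75% → £0.412425
Basic car wash £21.64: taxable services → 8.75% + 3% transit = 11.75% → £2.5427
Leather boots £257.91: clothing & footwear → 4.5% + 0% transit = 4.5% → £11.60595
Wall mirror £184.74: furniture → 8.25% + 2.75% transit = 11% → £20.3214
Side table £74.13: furniture → 8.25% + 2.75% transit = 11% → £8.1543
Subtotal = £1564.24; unrounded tax = £120.51875 → £120.52; total due = £1684.76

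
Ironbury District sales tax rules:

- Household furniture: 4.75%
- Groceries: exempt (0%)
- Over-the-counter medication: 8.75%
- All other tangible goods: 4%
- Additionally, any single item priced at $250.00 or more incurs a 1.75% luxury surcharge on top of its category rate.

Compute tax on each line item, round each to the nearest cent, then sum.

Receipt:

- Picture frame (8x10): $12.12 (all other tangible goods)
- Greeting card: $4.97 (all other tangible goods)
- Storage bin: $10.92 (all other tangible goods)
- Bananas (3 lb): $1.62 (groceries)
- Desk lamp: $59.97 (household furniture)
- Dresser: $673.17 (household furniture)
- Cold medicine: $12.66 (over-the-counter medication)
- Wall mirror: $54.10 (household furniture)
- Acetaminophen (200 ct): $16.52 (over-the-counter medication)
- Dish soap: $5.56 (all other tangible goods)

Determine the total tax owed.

$53.08

Picture frame (8x10) $12.12: all other tangible goods → 4% → $0.48
Greeting card $4.97: all other tangible goods → 4% → $0.20
Storage bin $10.92: all other tangible goods → 4% → $0.44
Bananas (3 lb) $1.62: groceries → 0% → $0.00
Desk lamp $59.97: household furniture → 4.75% → $2.85
Dresser $673.17: household furniture → 4.75% + 1.75% surcharge = 6.5% → $43.76
Cold medicine $12.66: over-the-counter medication → 8.75% → $1.11
Wall mirror $54.10: household furniture → 4.75% → $2.57
Acetaminophen (200 ct) $16.52: over-the-counter medication → 8.75% → $1.45
Dish soap $5.56: all other tangible goods → 4% → $0.22
Total tax = $0.48 + $0.20 + $0.44 + $2.85 + $43.76 + $1.11 + $2.57 + $1.45 + $0.22 = $53.08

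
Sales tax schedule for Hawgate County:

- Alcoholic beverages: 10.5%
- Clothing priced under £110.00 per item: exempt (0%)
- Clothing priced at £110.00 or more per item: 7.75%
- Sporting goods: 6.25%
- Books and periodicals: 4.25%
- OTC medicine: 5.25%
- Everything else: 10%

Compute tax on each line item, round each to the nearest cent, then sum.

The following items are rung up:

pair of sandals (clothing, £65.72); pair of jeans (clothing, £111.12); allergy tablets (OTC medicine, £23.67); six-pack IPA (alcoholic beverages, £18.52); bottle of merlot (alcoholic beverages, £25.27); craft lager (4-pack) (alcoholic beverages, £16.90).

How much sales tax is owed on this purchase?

£16.21

Pair of sandals £65.72: clothing, under £110.00 → 0% → £0.00
Pair of jeans £111.12: clothing, £110.00 or more → 7.75% → £8.61
Allergy tablets £23.67: OTC medicine → 5.25% → £1.24
Six-pack IPA £18.52: alcoholic beverages → 10.5% → £1.94
Bottle of merlot £25.27: alcoholic beverages → 10.5% → £2.65
Craft lager (4-pack) £16.90: alcoholic beverages → 10.5% → £1.77
Total tax = £8.61 + £1.24 + £1.94 + £2.65 + £1.77 = £16.21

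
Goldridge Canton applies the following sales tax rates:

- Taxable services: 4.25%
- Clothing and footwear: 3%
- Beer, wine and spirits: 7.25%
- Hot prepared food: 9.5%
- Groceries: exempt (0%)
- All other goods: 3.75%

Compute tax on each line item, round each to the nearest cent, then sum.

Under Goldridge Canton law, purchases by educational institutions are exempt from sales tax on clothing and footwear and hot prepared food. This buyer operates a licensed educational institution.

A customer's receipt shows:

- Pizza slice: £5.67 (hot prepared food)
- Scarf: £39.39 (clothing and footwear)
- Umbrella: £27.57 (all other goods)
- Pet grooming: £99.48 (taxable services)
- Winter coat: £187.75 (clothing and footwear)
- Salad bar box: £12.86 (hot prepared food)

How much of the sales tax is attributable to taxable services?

£4.23

Pet grooming £99.48: taxable services → 4.25% → £4.23
Tax on taxable services = £4.23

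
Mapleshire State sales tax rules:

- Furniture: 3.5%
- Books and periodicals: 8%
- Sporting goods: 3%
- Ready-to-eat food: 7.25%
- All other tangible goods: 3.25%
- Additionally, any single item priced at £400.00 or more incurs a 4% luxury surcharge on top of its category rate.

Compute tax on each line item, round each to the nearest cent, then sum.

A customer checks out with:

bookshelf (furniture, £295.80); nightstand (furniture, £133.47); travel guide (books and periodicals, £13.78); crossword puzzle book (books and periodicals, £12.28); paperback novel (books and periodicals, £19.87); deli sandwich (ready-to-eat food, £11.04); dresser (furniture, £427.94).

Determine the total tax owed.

Bookshelf £295.80: furniture → 3.5% → £10.35
Nightstand £133.47: furniture → 3.5% → £4.67
Travel guide £13.78: books and periodicals → 8% → £1.10
Crossword puzzle book £12.28: books and periodicals → 8% → £0.98
Paperback novel £19.87: books and periodicals → 8% → £1.59
Deli sandwich £11.04: ready-to-eat food → 7.25% → £0.80
Dresser £427.94: furniture → 3.5% + 4% surcharge = 7.5% → £32.10
Total tax = £10.35 + £4.67 + £1.10 + £0.98 + £1.59 + £0.80 + £32.10 = £51.59

£51.59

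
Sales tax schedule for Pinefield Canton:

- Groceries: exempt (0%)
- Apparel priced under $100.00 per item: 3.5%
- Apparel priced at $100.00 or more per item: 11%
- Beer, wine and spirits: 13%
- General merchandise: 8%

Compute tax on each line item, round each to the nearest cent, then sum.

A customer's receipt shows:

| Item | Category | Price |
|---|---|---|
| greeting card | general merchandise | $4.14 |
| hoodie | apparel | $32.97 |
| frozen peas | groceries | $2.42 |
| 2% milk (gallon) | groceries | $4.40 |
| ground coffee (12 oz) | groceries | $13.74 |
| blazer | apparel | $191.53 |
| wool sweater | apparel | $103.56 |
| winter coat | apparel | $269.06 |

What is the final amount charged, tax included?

$685.36

Greeting card $4.14: general merchandise → 8% → $0.33
Hoodie $32.97: apparel, under $100.00 → 3.5% → $1.15
Frozen peas $2.42: groceries → 0% → $0.00
2% milk (gallon) $4.40: groceries → 0% → $0.00
Ground coffee (12 oz) $13.74: groceries → 0% → $0.00
Blazer $191.53: apparel, $100.00 or more → 11% → $21.07
Wool sweater $103.56: apparel, $100.00 or more → 11% → $11.39
Winter coat $269.06: apparel, $100.00 or more → 11% → $29.60
Subtotal = $621.82; tax = $63.54; total due = $685.36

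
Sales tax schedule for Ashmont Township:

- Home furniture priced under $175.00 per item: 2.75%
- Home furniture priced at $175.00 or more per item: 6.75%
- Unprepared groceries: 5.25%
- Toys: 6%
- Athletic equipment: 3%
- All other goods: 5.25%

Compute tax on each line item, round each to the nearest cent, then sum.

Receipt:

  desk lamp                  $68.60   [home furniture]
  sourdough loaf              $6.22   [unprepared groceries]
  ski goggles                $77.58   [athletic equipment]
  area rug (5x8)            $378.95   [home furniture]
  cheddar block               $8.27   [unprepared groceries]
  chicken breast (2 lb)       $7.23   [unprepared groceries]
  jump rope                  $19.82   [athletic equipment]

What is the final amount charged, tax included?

$598.20

Desk lamp $68.60: home furniture, under $175.00 → 2.75% → $1.89
Sourdough loaf $6.22: unprepared groceries → 5.25% → $0.33
Ski goggles $77.58: athletic equipment → 3% → $2.33
Area rug (5x8) $378.95: home furniture, $175.00 or more → 6.75% → $25.58
Cheddar block $8.27: unprepared groceries → 5.25% → $0.43
Chicken breast (2 lb) $7.23: unprepared groceries → 5.25% → $0.38
Jump rope $19.82: athletic equipment → 3% → $0.59
Subtotal = $566.67; tax = $31.53; total due = $598.20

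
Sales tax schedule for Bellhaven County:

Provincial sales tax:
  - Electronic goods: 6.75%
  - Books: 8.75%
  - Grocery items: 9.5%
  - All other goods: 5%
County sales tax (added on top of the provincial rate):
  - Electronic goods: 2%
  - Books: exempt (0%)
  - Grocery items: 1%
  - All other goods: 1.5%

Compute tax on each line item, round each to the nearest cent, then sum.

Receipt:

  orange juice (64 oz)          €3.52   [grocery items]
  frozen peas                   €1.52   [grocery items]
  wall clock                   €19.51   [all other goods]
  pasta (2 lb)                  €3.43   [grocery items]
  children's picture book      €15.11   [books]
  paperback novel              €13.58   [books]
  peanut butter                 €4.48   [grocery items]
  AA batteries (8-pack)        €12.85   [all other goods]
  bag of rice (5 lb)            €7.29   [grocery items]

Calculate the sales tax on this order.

Orange juice (64 oz) €3.52: grocery items → 9.5% + 1% county = 10.5% → €0.37
Frozen peas €1.52: grocery items → 9.5% + 1% county = 10.5% → €0.16
Wall clock €19.51: all other goods → 5% + 1.5% county = 6.5% → €1.27
Pasta (2 lb) €3.43: grocery items → 9.5% + 1% county = 10.5% → €0.36
Children's picture book €15.11: books → 8.75% + 0% county = 8.75% → €1.32
Paperback novel €13.58: books → 8.75% + 0% county = 8.75% → €1.19
Peanut butter €4.48: grocery items → 9.5% + 1% county = 10.5% → €0.47
AA batteries (8-pack) €12.85: all other goods → 5% + 1.5% county = 6.5% → €0.84
Bag of rice (5 lb) €7.29: grocery items → 9.5% + 1% county = 10.5% → €0.77
Total tax = €0.37 + €0.16 + €1.27 + €0.36 + €1.32 + €1.19 + €0.47 + €0.84 + €0.77 = €6.75

€6.75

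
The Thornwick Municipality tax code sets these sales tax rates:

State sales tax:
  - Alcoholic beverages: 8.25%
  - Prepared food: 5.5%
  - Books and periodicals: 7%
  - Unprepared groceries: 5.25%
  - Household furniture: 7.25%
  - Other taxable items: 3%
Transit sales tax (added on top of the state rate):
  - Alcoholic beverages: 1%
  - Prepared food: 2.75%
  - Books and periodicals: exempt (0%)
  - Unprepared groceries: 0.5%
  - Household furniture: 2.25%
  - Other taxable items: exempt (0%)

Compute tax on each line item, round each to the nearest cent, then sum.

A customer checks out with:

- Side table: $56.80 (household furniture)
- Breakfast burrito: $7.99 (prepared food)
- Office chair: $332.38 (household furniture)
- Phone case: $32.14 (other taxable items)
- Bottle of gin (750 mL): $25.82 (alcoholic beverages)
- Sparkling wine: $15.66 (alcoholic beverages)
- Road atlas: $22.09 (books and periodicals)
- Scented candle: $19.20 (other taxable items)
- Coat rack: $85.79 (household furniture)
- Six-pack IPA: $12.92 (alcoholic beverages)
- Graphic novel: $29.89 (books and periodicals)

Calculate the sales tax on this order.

Side table $56.80: household furniture → 7.25% + 2.25% transit = 9.5% → $5.40
Breakfast burrito $7.99: prepared food → 5.5% + 2.75% transit = 8.25% → $0.66
Office chair $332.38: household furniture → 7.25% + 2.25% transit = 9.5% → $31.58
Phone case $32.14: other taxable items → 3% + 0% transit = 3% → $0.96
Bottle of gin (750 mL) $25.82: alcoholic beverages → 8.25% + 1% transit = 9.25% → $2.39
Sparkling wine $15.66: alcoholic beverages → 8.25% + 1% transit = 9.25% → $1.45
Road atlas $22.09: books and periodicals → 7% + 0% transit = 7% → $1.55
Scented candle $19.20: other taxable items → 3% + 0% transit = 3% → $0.58
Coat rack $85.79: household furniture → 7.25% + 2.25% transit = 9.5% → $8.15
Six-pack IPA $12.92: alcoholic beverages → 8.25% + 1% transit = 9.25% → $1.20
Graphic novel $29.89: books and periodicals → 7% + 0% transit = 7% → $2.09
Total tax = $5.40 + $0.66 + $31.58 + $0.96 + $2.39 + $1.45 + $1.55 + $0.58 + $8.15 + $1.20 + $2.09 = $56.01

$56.01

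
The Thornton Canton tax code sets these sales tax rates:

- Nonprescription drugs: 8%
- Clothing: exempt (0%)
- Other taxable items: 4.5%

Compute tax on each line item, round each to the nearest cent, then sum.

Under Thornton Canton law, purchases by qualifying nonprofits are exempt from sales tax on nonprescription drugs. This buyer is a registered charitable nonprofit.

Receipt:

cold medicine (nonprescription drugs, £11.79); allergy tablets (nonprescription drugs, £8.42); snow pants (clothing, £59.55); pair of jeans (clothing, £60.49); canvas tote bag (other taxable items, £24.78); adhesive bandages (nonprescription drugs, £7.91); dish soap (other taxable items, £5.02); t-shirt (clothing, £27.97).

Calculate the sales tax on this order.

Cold medicine £11.79: nonprescription drugs, buyer-exempt → 0% → £0.00
Allergy tablets £8.42: nonprescription drugs, buyer-exempt → 0% → £0.00
Snow pants £59.55: clothing → 0% → £0.00
Pair of jeans £60.49: clothing → 0% → £0.00
Canvas tote bag £24.78: other taxable items → 4.5% → £1.12
Adhesive bandages £7.91: nonprescription drugs, buyer-exempt → 0% → £0.00
Dish soap £5.02: other taxable items → 4.5% → £0.23
T-shirt £27.97: clothing → 0% → £0.00
Total tax = £1.12 + £0.23 = £1.35

£1.35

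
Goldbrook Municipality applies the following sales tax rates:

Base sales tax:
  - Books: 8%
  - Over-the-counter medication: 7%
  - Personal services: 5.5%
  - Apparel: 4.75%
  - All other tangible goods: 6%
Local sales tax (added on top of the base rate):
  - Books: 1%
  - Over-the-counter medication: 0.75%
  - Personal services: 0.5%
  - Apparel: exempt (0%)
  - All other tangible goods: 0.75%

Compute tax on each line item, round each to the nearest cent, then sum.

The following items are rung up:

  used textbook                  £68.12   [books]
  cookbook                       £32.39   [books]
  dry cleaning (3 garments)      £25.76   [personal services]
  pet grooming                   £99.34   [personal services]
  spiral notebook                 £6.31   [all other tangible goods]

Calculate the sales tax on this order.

Used textbook £68.12: books → 8% + 1% local = 9% → £6.13
Cookbook £32.39: books → 8% + 1% local = 9% → £2.92
Dry cleaning (3 garments) £25.76: personal services → 5.5% + 0.5% local = 6% → £1.55
Pet grooming £99.34: personal services → 5.5% + 0.5% local = 6% → £5.96
Spiral notebook £6.31: all other tangible goods → 6% + 0.75% local = 6.75% → £0.43
Total tax = £6.13 + £2.92 + £1.55 + £5.96 + £0.43 = £16.99

£16.99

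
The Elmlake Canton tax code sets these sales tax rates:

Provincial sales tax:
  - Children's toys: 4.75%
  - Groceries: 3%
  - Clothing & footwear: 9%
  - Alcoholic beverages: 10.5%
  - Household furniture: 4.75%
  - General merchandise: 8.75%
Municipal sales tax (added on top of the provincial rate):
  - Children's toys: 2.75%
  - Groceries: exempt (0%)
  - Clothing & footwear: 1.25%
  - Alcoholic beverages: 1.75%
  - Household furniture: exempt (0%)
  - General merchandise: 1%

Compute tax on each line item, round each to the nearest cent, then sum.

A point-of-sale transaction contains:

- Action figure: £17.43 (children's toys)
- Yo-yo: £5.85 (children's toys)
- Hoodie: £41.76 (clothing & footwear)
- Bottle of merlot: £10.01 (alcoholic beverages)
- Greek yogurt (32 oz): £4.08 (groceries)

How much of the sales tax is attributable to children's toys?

£1.75

Action figure £17.43: children's toys → 4.75% + 2.75% municipal = 7.5% → £1.31
Yo-yo £5.85: children's toys → 4.75% + 2.75% municipal = 7.5% → £0.44
Tax on children's toys = £1.31 + £0.44 = £1.75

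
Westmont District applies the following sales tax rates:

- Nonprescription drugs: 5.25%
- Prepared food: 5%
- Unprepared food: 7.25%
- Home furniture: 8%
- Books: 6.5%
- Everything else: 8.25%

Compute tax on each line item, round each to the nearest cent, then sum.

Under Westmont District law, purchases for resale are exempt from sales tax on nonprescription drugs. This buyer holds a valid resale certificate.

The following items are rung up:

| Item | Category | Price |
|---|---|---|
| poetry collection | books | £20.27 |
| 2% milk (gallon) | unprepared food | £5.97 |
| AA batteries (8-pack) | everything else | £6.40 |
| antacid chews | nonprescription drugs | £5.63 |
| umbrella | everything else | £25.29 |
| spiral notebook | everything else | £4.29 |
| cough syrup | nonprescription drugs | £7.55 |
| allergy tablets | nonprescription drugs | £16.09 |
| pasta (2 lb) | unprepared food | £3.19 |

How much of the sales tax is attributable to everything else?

£2.97

AA batteries (8-pack) £6.40: everything else → 8.25% → £0.53
Umbrella £25.29: everything else → 8.25% → £2.09
Spiral notebook £4.29: everything else → 8.25% → £0.35
Tax on everything else = £0.53 + £2.09 + £0.35 = £2.97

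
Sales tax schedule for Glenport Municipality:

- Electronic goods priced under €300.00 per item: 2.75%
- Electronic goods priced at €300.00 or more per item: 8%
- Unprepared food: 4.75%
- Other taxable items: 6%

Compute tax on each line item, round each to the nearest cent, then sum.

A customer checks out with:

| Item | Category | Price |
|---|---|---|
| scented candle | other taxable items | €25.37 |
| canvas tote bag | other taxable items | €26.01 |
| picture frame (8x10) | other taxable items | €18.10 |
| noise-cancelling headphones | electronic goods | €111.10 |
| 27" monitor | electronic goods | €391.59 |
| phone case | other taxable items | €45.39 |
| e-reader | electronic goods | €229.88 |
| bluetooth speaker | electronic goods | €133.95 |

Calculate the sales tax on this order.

Scented candle €25.37: other taxable items → 6% → €1.52
Canvas tote bag €26.01: other taxable items → 6% → €1.56
Picture frame (8x10) €18.10: other taxable items → 6% → €1.09
Noise-cancelling headphones €111.10: electronic goods, under €300.00 → 2.75% → €3.06
27" monitor €391.59: electronic goods, €300.00 or more → 8% → €31.33
Phone case €45.39: other taxable items → 6% → €2.72
E-reader €229.88: electronic goods, under €300.00 → 2.75% → €6.32
Bluetooth speaker €133.95: electronic goods, under €300.00 → 2.75% → €3.68
Total tax = €1.52 + €1.56 + €1.09 + €3.06 + €31.33 + €2.72 + €6.32 + €3.68 = €51.28

€51.28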